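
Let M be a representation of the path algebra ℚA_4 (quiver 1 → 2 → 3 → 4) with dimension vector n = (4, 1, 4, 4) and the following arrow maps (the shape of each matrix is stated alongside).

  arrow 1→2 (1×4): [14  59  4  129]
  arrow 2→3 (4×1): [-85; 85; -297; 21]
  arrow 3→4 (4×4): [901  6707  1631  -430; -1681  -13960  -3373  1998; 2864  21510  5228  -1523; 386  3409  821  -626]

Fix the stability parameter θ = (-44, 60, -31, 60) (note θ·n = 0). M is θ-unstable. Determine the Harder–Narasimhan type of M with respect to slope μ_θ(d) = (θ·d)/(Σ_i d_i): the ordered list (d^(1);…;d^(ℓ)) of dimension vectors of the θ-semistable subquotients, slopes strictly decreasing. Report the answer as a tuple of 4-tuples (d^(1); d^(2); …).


Via rank(M_{q-1}∘⋯∘M_p): M ≅ I[1,1]^3, I[1,4], I[3,4]^3.
μ_θ-semistable layers: μ^(1)=60; μ^(2)=29/2; μ^(3)=-31; μ^(4)=-44

((0, 0, 0, 4); (0, 1, 1, 0); (0, 0, 3, 0); (4, 0, 0, 0))


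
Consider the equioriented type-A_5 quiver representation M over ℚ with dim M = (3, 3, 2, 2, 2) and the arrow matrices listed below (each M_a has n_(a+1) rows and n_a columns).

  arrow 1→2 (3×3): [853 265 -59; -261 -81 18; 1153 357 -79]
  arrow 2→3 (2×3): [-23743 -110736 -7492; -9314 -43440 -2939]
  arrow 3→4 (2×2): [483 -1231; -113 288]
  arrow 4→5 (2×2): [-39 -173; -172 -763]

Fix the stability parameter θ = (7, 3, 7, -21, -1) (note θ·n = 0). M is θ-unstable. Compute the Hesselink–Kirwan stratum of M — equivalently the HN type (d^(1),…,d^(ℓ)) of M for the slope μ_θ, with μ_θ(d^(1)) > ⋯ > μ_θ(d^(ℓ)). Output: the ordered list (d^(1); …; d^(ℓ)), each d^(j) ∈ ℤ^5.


Via rank(M_{q-1}∘⋯∘M_p): M ≅ I[1,1], I[1,2], I[1,5], I[2,5].
μ_θ-semistable layers: μ^(1)=7; μ^(2)=5; μ^(3)=-1; μ^(4)=-11/3

((1, 0, 0, 0, 0); (1, 1, 0, 0, 0); (1, 1, 1, 1, 2); (0, 1, 1, 1, 0))


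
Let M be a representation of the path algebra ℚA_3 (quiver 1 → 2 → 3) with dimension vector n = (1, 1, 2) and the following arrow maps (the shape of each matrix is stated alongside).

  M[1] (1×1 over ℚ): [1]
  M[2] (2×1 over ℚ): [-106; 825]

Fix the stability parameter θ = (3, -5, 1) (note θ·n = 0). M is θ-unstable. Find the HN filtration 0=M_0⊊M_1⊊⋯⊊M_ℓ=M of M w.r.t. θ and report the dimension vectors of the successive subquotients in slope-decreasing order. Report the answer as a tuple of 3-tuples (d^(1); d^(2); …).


Via rank(M_{q-1}∘⋯∘M_p): M ≅ I[1,3], I[3,3].
μ_θ-semistable layers: μ^(1)=1; μ^(2)=-1

((0, 0, 2); (1, 1, 0))


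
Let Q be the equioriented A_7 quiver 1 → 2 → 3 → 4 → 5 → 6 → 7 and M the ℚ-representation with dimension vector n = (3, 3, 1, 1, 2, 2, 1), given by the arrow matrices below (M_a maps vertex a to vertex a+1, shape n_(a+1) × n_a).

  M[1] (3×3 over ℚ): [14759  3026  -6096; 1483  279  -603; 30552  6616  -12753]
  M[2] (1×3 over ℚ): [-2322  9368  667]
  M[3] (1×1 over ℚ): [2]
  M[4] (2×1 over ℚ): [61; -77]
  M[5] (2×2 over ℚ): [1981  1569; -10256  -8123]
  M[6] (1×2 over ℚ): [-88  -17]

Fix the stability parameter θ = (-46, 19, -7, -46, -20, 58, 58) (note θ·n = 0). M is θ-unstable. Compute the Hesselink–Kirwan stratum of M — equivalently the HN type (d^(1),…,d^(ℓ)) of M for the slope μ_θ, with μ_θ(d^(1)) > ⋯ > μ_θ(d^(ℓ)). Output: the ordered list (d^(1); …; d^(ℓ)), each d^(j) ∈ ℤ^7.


Via rank(M_{q-1}∘⋯∘M_p): M ≅ I[1,2]^2, I[1,7], I[5,6].
μ_θ-semistable layers: μ^(1)=58; μ^(2)=19; μ^(3)=-27/2; μ^(4)=-20; μ^(5)=-46

((0, 0, 0, 0, 0, 2, 1); (0, 2, 0, 0, 0, 0, 0); (0, 1, 1, 1, 1, 0, 0); (0, 0, 0, 0, 1, 0, 0); (3, 0, 0, 0, 0, 0, 0))


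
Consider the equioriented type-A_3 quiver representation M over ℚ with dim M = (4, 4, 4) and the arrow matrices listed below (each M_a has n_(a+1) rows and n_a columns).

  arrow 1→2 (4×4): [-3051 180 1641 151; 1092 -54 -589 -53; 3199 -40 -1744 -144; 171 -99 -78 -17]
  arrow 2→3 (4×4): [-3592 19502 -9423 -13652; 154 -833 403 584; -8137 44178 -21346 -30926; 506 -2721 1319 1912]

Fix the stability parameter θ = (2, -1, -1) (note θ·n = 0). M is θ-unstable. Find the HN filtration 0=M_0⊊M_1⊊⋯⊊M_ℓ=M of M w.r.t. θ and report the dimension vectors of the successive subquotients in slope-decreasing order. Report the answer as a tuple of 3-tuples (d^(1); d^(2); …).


Via rank(M_{q-1}∘⋯∘M_p): M ≅ I[1,1], I[1,2], I[1,3]^2, I[2,3], I[3,3].
μ_θ-semistable layers: μ^(1)=2; μ^(2)=1/2; μ^(3)=0; μ^(4)=-1

((1, 0, 0); (1, 1, 0); (2, 2, 2); (0, 1, 2))


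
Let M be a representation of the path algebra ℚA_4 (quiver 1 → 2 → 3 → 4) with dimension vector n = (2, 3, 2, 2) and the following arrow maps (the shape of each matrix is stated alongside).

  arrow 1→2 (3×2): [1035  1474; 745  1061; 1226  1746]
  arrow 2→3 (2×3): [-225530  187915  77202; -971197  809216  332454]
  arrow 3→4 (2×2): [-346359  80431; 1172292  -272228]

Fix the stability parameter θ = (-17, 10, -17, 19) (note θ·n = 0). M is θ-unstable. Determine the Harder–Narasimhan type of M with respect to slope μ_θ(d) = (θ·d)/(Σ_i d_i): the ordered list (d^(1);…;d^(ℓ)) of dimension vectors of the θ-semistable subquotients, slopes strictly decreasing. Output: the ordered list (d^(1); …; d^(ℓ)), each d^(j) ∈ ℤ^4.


Barcode: M ≅ I[1,3], I[1,4], I[2,2], I[4,4]. HN layers by μ_θ (4 steps, strictly decreasing):
  μ^(1)=19; μ^(2)=10; μ^(3)=-7/2; μ^(4)=-17

((0, 0, 0, 2); (0, 1, 0, 0); (0, 2, 2, 0); (2, 0, 0, 0))


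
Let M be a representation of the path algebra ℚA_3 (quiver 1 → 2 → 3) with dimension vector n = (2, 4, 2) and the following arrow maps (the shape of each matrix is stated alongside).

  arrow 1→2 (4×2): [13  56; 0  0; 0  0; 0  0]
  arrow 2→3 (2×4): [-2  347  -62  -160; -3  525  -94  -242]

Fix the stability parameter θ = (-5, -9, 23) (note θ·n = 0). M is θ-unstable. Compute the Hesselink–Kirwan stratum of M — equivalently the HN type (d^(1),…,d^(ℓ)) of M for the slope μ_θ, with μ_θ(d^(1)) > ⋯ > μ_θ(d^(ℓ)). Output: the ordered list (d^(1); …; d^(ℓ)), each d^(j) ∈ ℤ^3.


Barcode: M ≅ I[1,1], I[1,3], I[2,2]^2, I[2,3]. HN layers by μ_θ (4 steps, strictly decreasing):
  μ^(1)=23; μ^(2)=-5; μ^(3)=-7; μ^(4)=-9

((0, 0, 2); (1, 0, 0); (1, 1, 0); (0, 3, 0))


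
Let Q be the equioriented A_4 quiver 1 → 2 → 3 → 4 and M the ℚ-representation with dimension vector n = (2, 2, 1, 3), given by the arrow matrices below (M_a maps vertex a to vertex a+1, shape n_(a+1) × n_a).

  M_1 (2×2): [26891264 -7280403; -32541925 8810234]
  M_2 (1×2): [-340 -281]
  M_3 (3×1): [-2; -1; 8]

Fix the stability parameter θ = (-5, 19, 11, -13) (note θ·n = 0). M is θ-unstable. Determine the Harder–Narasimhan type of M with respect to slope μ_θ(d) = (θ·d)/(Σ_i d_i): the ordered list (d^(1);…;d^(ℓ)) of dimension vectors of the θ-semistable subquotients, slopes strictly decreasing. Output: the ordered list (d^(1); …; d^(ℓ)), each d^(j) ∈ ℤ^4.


Interval decomposition of M: I[1,2], I[1,4], I[4,4]^2.
HN type (ℓ=4): μ^(1)=19; μ^(2)=17/3; μ^(3)=-5; μ^(4)=-13

((0, 1, 0, 0); (0, 1, 1, 1); (2, 0, 0, 0); (0, 0, 0, 2))


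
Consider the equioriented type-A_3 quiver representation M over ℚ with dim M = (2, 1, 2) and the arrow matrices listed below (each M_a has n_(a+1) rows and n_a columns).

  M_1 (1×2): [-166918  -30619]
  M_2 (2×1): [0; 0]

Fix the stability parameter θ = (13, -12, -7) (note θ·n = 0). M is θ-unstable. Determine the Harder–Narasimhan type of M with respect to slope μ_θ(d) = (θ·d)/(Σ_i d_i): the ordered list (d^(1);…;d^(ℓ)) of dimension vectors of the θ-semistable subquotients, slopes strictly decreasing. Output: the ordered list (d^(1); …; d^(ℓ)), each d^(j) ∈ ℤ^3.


Barcode: M ≅ I[1,1], I[1,2], I[3,3]^2. HN layers by μ_θ (3 steps, strictly decreasing):
  μ^(1)=13; μ^(2)=1/2; μ^(3)=-7

((1, 0, 0); (1, 1, 0); (0, 0, 2))


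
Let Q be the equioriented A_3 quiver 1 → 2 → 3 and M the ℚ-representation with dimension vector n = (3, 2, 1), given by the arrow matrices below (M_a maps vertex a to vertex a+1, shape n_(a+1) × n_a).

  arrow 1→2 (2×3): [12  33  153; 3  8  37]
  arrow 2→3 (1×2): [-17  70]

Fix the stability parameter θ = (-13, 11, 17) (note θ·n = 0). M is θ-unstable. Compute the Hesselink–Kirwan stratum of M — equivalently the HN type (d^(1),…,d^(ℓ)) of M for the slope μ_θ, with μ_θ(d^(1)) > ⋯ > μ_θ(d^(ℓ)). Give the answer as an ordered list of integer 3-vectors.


Via rank(M_{q-1}∘⋯∘M_p): M ≅ I[1,1], I[1,2], I[1,3].
μ_θ-semistable layers: μ^(1)=17; μ^(2)=11; μ^(3)=-13

((0, 0, 1); (0, 2, 0); (3, 0, 0))


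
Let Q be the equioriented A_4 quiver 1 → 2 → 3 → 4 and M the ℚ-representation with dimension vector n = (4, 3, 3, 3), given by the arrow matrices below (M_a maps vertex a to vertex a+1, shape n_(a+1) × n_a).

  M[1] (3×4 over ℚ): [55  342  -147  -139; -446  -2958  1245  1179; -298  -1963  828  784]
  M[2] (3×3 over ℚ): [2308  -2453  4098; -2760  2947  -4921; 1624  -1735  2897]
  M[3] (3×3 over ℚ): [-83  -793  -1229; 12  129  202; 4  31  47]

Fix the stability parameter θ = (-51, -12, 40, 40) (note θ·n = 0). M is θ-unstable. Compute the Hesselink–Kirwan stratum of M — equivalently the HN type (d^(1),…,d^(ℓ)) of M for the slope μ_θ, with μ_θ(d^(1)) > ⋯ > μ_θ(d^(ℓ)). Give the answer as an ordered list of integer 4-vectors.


Interval decomposition of M: I[1,1], I[1,2], I[1,4]^2, I[3,4].
HN type (ℓ=3): μ^(1)=40; μ^(2)=-12; μ^(3)=-51

((0, 0, 3, 3); (0, 3, 0, 0); (4, 0, 0, 0))


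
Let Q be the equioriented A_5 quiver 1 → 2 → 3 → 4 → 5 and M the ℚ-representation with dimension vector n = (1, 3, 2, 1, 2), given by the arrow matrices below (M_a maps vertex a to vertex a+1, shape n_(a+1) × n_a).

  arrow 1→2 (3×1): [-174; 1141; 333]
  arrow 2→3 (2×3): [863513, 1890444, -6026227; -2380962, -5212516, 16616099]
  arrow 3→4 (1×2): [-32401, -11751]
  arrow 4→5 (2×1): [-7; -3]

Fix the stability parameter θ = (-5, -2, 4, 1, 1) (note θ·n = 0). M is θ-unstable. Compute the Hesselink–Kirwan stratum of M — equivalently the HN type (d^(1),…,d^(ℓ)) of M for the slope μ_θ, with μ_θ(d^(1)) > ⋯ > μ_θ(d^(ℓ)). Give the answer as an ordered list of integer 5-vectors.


Barcode: M ≅ I[1,3], I[2,2], I[2,5], I[5,5]. HN layers by μ_θ (5 steps, strictly decreasing):
  μ^(1)=4; μ^(2)=2; μ^(3)=1; μ^(4)=-2; μ^(5)=-5

((0, 0, 1, 0, 0); (0, 0, 1, 1, 1); (0, 0, 0, 0, 1); (0, 3, 0, 0, 0); (1, 0, 0, 0, 0))


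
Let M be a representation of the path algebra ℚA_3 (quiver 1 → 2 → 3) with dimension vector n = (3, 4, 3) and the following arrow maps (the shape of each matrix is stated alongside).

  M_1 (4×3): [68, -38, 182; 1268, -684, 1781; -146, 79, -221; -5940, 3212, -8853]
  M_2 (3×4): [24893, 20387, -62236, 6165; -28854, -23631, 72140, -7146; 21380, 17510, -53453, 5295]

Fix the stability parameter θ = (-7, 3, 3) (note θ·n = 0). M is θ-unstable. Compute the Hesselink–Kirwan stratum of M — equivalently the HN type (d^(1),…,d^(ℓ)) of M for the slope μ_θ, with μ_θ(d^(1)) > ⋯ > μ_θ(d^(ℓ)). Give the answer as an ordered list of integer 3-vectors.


Barcode: M ≅ I[1,1], I[1,3]^2, I[2,2], I[2,3]. HN layers by μ_θ (2 steps, strictly decreasing):
  μ^(1)=3; μ^(2)=-7

((0, 4, 3); (3, 0, 0))


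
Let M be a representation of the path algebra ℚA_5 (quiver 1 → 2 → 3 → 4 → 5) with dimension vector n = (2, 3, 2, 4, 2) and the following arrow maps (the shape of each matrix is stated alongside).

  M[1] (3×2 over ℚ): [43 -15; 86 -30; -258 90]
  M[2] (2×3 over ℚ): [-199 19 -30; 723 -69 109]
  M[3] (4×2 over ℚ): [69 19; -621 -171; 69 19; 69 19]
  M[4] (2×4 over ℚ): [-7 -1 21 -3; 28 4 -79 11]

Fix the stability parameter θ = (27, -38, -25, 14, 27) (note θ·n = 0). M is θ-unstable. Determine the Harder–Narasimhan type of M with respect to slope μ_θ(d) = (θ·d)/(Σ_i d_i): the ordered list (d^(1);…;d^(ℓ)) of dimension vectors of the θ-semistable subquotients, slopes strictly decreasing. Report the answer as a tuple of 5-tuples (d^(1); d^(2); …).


Interval decomposition of M: I[1,1], I[1,3], I[2,2], I[2,5], I[4,4]^2, I[4,5].
HN type (ℓ=5): μ^(1)=27; μ^(2)=14; μ^(3)=-12; μ^(4)=-25; μ^(5)=-38

((1, 0, 0, 0, 2); (0, 0, 0, 4, 0); (1, 1, 1, 0, 0); (0, 0, 1, 0, 0); (0, 2, 0, 0, 0))


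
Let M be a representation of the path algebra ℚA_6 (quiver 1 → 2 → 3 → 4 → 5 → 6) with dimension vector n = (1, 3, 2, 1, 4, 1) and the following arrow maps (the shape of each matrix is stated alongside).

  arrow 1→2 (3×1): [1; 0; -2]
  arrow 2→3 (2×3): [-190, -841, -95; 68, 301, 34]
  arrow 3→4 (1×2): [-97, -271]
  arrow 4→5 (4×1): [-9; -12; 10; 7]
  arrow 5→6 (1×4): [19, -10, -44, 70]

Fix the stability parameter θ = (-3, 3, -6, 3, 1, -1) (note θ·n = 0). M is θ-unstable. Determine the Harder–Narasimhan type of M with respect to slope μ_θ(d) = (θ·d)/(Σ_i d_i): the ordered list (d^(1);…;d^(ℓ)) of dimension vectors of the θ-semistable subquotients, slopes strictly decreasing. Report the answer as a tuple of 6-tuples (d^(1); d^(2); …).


Interval decomposition of M: I[1,2], I[2,3], I[2,6], I[5,5]^3.
HN type (ℓ=4): μ^(1)=3; μ^(2)=1; μ^(3)=-3/2; μ^(4)=-3

((0, 1, 0, 0, 0, 0); (0, 0, 0, 1, 4, 1); (0, 2, 2, 0, 0, 0); (1, 0, 0, 0, 0, 0))


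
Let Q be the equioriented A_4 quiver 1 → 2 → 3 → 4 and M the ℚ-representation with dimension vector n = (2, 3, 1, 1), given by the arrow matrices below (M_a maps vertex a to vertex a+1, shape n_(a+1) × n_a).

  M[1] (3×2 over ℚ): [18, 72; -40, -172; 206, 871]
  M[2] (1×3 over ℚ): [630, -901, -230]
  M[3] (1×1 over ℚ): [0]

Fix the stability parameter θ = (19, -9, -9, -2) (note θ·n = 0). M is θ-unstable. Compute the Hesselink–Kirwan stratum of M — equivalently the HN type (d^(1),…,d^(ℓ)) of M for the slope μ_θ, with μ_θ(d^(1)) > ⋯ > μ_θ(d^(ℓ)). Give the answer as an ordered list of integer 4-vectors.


Via rank(M_{q-1}∘⋯∘M_p): M ≅ I[1,2], I[1,3], I[2,2], I[4,4].
μ_θ-semistable layers: μ^(1)=5; μ^(2)=1/3; μ^(3)=-2; μ^(4)=-9

((1, 1, 0, 0); (1, 1, 1, 0); (0, 0, 0, 1); (0, 1, 0, 0))


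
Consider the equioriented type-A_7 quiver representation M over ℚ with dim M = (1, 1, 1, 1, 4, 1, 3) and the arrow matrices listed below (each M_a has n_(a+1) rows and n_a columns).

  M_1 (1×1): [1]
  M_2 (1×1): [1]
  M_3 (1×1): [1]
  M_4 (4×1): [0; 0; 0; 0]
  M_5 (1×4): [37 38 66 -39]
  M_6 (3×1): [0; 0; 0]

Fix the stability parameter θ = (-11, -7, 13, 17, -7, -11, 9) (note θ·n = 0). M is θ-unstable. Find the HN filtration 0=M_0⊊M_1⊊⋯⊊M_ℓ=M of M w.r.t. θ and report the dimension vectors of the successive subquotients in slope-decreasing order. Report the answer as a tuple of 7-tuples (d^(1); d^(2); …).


Interval decomposition of M: I[1,4], I[5,5]^3, I[5,6], I[7,7]^3.
HN type (ℓ=6): μ^(1)=17; μ^(2)=13; μ^(3)=9; μ^(4)=-7; μ^(5)=-9; μ^(6)=-11

((0, 0, 0, 1, 0, 0, 0); (0, 0, 1, 0, 0, 0, 0); (0, 0, 0, 0, 0, 0, 3); (0, 1, 0, 0, 3, 0, 0); (0, 0, 0, 0, 1, 1, 0); (1, 0, 0, 0, 0, 0, 0))


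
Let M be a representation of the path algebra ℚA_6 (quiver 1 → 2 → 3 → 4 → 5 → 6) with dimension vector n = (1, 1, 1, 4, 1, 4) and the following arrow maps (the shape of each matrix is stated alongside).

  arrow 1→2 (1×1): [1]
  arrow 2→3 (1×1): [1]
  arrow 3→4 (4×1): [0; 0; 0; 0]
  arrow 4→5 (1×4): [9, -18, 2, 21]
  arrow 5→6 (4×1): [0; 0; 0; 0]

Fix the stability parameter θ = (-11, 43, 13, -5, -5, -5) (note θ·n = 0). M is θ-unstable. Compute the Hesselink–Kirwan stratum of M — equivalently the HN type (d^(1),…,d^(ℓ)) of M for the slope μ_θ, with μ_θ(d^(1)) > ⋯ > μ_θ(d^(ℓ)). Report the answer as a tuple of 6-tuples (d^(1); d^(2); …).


Interval decomposition of M: I[1,3], I[4,4]^3, I[4,5], I[6,6]^4.
HN type (ℓ=3): μ^(1)=28; μ^(2)=-5; μ^(3)=-11

((0, 1, 1, 0, 0, 0); (0, 0, 0, 4, 1, 4); (1, 0, 0, 0, 0, 0))


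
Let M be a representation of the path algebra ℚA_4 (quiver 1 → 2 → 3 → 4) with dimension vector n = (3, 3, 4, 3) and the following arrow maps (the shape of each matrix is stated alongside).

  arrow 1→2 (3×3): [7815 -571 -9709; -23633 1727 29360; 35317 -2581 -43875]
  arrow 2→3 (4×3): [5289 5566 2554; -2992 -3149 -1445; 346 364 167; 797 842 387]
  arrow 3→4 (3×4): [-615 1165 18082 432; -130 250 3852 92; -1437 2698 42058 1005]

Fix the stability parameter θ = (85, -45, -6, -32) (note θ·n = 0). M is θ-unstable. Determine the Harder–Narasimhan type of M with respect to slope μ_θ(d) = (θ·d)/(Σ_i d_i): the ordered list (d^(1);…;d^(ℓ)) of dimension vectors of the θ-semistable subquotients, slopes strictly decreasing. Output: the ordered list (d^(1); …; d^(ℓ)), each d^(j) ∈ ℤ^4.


Interval decomposition of M: I[1,3], I[1,4]^2, I[3,3], I[4,4].
HN type (ℓ=4): μ^(1)=34/3; μ^(2)=1/2; μ^(3)=-6; μ^(4)=-32

((1, 1, 1, 0); (2, 2, 2, 2); (0, 0, 1, 0); (0, 0, 0, 1))


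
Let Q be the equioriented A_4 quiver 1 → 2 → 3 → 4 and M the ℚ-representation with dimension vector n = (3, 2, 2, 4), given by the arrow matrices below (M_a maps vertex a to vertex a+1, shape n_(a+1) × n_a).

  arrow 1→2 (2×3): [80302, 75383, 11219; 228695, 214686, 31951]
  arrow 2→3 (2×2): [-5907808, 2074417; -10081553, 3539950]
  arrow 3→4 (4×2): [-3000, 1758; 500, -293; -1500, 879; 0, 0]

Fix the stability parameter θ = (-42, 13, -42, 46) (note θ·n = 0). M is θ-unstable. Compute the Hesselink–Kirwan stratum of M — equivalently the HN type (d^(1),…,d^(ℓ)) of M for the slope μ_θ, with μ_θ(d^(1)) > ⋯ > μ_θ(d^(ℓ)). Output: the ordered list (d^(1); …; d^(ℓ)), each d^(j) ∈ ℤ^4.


Via rank(M_{q-1}∘⋯∘M_p): M ≅ I[1,1], I[1,3], I[1,4], I[4,4]^3.
μ_θ-semistable layers: μ^(1)=46; μ^(2)=-29/2; μ^(3)=-42

((0, 0, 0, 4); (0, 2, 2, 0); (3, 0, 0, 0))


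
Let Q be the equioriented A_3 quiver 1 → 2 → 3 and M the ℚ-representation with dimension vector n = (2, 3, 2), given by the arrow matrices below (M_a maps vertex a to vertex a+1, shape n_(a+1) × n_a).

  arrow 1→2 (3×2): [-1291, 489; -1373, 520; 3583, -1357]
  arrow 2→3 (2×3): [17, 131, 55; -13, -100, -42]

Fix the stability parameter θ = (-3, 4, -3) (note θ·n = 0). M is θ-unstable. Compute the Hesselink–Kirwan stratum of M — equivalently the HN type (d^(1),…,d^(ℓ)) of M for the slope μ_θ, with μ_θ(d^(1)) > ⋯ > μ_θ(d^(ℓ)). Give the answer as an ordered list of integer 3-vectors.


Interval decomposition of M: I[1,3]^2, I[2,2].
HN type (ℓ=3): μ^(1)=4; μ^(2)=1/2; μ^(3)=-3

((0, 1, 0); (0, 2, 2); (2, 0, 0))


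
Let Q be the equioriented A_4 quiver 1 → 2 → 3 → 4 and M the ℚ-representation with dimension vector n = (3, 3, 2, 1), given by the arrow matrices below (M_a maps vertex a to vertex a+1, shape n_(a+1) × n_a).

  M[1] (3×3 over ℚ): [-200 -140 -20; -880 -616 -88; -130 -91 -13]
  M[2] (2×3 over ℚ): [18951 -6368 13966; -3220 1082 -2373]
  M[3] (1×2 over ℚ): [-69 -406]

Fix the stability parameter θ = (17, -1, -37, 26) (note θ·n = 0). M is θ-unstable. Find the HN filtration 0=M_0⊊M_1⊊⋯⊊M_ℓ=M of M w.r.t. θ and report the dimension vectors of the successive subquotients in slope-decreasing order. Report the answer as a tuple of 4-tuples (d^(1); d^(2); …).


Barcode: M ≅ I[1,1]^2, I[1,4], I[2,2], I[2,3]. HN layers by μ_θ (5 steps, strictly decreasing):
  μ^(1)=26; μ^(2)=17; μ^(3)=-1; μ^(4)=-7; μ^(5)=-19

((0, 0, 0, 1); (2, 0, 0, 0); (0, 1, 0, 0); (1, 1, 1, 0); (0, 1, 1, 0))


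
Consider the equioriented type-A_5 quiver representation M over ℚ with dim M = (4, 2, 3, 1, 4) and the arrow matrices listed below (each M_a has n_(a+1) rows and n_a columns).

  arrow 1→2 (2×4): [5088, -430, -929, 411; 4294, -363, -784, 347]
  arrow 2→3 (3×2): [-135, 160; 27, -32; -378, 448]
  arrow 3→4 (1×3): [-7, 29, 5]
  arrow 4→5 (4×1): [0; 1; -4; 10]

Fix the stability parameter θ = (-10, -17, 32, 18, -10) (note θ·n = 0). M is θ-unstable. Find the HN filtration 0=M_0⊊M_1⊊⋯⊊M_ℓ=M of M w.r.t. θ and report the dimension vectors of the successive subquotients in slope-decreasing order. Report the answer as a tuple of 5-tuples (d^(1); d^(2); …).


Interval decomposition of M: I[1,1]^2, I[1,2], I[1,5], I[3,3]^2, I[5,5]^3.
HN type (ℓ=4): μ^(1)=32; μ^(2)=40/3; μ^(3)=-10; μ^(4)=-27/2

((0, 0, 2, 0, 0); (0, 0, 1, 1, 1); (2, 0, 0, 0, 3); (2, 2, 0, 0, 0))


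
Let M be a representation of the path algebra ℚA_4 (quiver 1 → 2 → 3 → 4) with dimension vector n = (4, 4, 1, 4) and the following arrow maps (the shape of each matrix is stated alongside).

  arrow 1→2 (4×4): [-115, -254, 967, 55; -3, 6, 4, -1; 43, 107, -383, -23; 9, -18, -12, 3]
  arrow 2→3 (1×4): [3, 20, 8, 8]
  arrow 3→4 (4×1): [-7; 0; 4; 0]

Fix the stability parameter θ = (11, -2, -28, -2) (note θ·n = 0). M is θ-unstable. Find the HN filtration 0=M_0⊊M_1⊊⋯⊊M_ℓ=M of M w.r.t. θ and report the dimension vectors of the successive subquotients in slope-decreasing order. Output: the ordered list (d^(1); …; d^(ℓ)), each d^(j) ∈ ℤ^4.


Via rank(M_{q-1}∘⋯∘M_p): M ≅ I[1,1], I[1,2]^2, I[1,4], I[2,2], I[4,4]^3.
μ_θ-semistable layers: μ^(1)=11; μ^(2)=9/2; μ^(3)=-2; μ^(4)=-19/3

((1, 0, 0, 0); (2, 2, 0, 0); (0, 1, 0, 4); (1, 1, 1, 0))


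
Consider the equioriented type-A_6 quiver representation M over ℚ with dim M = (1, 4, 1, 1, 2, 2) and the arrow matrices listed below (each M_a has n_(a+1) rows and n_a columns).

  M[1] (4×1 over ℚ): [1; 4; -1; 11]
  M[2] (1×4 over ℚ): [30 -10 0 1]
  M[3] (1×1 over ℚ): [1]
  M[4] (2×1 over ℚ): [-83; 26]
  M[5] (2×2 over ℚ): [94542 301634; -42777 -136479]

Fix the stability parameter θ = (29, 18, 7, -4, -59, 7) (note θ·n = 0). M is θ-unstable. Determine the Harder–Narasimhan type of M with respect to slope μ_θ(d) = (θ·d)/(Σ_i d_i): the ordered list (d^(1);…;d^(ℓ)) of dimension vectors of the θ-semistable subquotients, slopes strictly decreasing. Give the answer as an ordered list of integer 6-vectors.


Barcode: M ≅ I[1,6], I[2,2]^3, I[5,5], I[6,6]. HN layers by μ_θ (4 steps, strictly decreasing):
  μ^(1)=18; μ^(2)=7; μ^(3)=-9/5; μ^(4)=-59

((0, 3, 0, 0, 0, 0); (0, 0, 0, 0, 0, 2); (1, 1, 1, 1, 1, 0); (0, 0, 0, 0, 1, 0))


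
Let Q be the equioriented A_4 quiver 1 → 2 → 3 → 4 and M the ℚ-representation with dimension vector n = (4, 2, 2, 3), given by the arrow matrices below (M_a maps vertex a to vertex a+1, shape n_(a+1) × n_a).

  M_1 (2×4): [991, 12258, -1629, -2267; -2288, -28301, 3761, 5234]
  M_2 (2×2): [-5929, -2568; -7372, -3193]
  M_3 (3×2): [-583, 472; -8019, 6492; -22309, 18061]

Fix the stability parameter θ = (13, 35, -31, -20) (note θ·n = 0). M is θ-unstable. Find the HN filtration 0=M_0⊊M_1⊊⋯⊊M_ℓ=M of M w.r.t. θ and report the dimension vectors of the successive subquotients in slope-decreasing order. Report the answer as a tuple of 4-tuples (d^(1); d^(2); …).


Via rank(M_{q-1}∘⋯∘M_p): M ≅ I[1,1]^2, I[1,4]^2, I[4,4].
μ_θ-semistable layers: μ^(1)=13; μ^(2)=-3/4; μ^(3)=-20

((2, 0, 0, 0); (2, 2, 2, 2); (0, 0, 0, 1))


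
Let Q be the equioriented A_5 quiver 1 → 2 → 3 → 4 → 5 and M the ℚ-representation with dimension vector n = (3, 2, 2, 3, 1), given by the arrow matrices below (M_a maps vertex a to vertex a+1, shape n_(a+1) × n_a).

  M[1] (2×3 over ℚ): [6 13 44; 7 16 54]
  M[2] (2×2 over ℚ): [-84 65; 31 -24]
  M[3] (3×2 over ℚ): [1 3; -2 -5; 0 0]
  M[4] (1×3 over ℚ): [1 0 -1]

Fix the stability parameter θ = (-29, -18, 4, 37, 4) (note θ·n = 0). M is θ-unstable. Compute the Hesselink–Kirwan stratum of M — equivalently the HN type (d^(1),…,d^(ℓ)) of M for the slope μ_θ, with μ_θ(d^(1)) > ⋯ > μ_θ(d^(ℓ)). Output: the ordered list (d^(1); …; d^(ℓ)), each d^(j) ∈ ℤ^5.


Interval decomposition of M: I[1,1], I[1,4], I[1,5], I[4,4].
HN type (ℓ=5): μ^(1)=37; μ^(2)=41/2; μ^(3)=4; μ^(4)=-18; μ^(5)=-29

((0, 0, 0, 2, 0); (0, 0, 0, 1, 1); (0, 0, 2, 0, 0); (0, 2, 0, 0, 0); (3, 0, 0, 0, 0))


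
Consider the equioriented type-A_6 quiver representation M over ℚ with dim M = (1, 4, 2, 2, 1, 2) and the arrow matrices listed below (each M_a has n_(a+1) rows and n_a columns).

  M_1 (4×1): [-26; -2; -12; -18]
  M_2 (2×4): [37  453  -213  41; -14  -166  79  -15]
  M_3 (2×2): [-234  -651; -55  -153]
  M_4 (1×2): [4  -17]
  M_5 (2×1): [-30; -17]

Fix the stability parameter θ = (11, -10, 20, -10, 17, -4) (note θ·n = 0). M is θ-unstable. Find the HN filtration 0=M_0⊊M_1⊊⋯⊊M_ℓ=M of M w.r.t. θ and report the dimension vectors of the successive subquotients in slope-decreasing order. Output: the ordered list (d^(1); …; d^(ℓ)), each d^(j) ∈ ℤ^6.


Barcode: M ≅ I[1,6], I[2,2]^2, I[2,4], I[6,6]. HN layers by μ_θ (5 steps, strictly decreasing):
  μ^(1)=13/2; μ^(2)=5; μ^(3)=1/2; μ^(4)=-4; μ^(5)=-10

((0, 0, 0, 0, 1, 1); (0, 0, 2, 2, 0, 0); (1, 1, 0, 0, 0, 0); (0, 0, 0, 0, 0, 1); (0, 3, 0, 0, 0, 0))


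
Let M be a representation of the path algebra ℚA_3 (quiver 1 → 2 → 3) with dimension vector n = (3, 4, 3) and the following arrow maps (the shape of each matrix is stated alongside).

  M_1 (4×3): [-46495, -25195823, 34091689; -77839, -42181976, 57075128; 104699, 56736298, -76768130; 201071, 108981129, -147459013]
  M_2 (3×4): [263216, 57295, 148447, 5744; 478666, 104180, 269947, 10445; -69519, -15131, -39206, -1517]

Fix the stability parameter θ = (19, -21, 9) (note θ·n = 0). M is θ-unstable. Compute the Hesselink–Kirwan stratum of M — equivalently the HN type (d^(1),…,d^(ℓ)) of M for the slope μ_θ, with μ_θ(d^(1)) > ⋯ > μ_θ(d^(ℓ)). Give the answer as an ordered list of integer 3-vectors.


Interval decomposition of M: I[1,3]^3, I[2,2].
HN type (ℓ=3): μ^(1)=9; μ^(2)=-1; μ^(3)=-21

((0, 0, 3); (3, 3, 0); (0, 1, 0))


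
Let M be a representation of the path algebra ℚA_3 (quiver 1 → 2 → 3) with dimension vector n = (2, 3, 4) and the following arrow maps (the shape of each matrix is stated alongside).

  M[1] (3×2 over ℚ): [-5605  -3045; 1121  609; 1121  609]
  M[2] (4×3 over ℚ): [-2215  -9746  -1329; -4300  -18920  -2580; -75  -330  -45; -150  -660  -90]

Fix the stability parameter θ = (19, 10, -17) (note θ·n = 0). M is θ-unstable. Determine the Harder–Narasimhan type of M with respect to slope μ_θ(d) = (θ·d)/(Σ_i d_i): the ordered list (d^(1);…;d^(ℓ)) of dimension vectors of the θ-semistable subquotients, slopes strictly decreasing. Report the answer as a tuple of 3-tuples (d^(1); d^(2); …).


Via rank(M_{q-1}∘⋯∘M_p): M ≅ I[1,1], I[1,2], I[2,2], I[2,3], I[3,3]^3.
μ_θ-semistable layers: μ^(1)=19; μ^(2)=29/2; μ^(3)=10; μ^(4)=-7/2; μ^(5)=-17

((1, 0, 0); (1, 1, 0); (0, 1, 0); (0, 1, 1); (0, 0, 3))


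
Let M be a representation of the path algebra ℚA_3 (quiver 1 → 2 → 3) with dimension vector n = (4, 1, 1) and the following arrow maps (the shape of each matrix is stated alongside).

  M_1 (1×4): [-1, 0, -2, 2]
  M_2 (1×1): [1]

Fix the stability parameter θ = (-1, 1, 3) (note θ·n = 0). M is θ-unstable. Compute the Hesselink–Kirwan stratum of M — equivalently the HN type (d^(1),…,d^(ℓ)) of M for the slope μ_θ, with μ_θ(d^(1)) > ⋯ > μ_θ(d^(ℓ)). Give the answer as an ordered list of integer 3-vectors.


Via rank(M_{q-1}∘⋯∘M_p): M ≅ I[1,1]^3, I[1,3].
μ_θ-semistable layers: μ^(1)=3; μ^(2)=1; μ^(3)=-1

((0, 0, 1); (0, 1, 0); (4, 0, 0))


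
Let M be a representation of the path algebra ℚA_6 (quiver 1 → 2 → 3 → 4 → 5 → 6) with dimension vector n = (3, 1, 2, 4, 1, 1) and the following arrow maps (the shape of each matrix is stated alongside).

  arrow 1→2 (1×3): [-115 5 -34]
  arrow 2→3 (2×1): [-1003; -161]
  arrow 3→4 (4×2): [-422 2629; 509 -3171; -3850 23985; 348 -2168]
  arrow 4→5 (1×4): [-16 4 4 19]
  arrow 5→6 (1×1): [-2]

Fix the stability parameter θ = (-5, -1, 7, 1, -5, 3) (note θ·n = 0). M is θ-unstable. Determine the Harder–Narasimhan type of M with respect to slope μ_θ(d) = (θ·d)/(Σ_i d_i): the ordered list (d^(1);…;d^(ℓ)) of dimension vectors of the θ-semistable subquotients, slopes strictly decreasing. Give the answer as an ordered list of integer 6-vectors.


Via rank(M_{q-1}∘⋯∘M_p): M ≅ I[1,1]^2, I[1,4], I[3,4], I[4,4], I[4,6].
μ_θ-semistable layers: μ^(1)=4; μ^(2)=3; μ^(3)=1; μ^(4)=-1; μ^(5)=-2; μ^(6)=-5

((0, 0, 2, 2, 0, 0); (0, 0, 0, 0, 0, 1); (0, 0, 0, 1, 0, 0); (0, 1, 0, 0, 0, 0); (0, 0, 0, 1, 1, 0); (3, 0, 0, 0, 0, 0))


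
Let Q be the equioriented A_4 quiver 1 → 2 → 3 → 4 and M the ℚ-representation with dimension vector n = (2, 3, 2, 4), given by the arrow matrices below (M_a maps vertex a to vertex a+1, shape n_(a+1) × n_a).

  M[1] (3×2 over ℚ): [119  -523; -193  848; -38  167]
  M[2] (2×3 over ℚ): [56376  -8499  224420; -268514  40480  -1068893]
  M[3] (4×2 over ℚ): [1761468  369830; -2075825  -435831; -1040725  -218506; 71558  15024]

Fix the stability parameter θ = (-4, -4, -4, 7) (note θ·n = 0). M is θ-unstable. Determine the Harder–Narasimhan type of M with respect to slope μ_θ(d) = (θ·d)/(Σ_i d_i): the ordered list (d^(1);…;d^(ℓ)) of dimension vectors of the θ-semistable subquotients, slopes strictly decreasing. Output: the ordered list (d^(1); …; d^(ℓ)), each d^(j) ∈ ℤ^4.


Via rank(M_{q-1}∘⋯∘M_p): M ≅ I[1,4]^2, I[2,2], I[4,4]^2.
μ_θ-semistable layers: μ^(1)=7; μ^(2)=-4

((0, 0, 0, 4); (2, 3, 2, 0))


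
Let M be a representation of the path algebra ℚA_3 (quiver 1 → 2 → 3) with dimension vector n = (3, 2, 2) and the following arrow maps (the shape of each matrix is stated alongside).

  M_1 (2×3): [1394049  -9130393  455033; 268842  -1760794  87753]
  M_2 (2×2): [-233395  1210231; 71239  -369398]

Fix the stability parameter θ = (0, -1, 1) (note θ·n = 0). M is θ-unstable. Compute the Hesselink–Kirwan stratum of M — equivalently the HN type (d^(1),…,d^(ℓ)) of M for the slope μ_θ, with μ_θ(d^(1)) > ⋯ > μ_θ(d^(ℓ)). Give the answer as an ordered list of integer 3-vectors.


Barcode: M ≅ I[1,1], I[1,3]^2. HN layers by μ_θ (3 steps, strictly decreasing):
  μ^(1)=1; μ^(2)=0; μ^(3)=-1/2

((0, 0, 2); (1, 0, 0); (2, 2, 0))


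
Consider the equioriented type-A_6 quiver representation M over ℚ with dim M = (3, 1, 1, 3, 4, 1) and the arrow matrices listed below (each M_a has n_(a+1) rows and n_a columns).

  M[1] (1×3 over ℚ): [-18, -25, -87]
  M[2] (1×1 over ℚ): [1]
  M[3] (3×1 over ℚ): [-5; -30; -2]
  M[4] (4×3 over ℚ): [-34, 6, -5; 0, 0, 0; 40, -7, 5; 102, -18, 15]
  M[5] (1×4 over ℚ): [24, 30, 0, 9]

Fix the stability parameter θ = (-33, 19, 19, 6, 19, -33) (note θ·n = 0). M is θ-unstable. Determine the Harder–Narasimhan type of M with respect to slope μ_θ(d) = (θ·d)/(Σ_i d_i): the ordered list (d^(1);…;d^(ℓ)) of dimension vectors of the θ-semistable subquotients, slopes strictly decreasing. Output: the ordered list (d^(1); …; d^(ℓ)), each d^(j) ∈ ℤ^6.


Barcode: M ≅ I[1,1]^2, I[1,4], I[4,5], I[4,6], I[5,5]^2. HN layers by μ_θ (5 steps, strictly decreasing):
  μ^(1)=19; μ^(2)=44/3; μ^(3)=6; μ^(4)=-8/3; μ^(5)=-33

((0, 0, 0, 0, 3, 0); (0, 1, 1, 1, 0, 0); (0, 0, 0, 1, 0, 0); (0, 0, 0, 1, 1, 1); (3, 0, 0, 0, 0, 0))


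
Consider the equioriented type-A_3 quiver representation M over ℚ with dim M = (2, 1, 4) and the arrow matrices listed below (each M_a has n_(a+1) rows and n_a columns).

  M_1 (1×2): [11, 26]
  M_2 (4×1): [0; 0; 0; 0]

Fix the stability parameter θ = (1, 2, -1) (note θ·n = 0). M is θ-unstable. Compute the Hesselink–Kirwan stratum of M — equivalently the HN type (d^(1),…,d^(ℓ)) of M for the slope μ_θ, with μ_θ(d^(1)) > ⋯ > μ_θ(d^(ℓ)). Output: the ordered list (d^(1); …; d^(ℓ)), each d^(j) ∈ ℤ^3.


Via rank(M_{q-1}∘⋯∘M_p): M ≅ I[1,1], I[1,2], I[3,3]^4.
μ_θ-semistable layers: μ^(1)=2; μ^(2)=1; μ^(3)=-1

((0, 1, 0); (2, 0, 0); (0, 0, 4))


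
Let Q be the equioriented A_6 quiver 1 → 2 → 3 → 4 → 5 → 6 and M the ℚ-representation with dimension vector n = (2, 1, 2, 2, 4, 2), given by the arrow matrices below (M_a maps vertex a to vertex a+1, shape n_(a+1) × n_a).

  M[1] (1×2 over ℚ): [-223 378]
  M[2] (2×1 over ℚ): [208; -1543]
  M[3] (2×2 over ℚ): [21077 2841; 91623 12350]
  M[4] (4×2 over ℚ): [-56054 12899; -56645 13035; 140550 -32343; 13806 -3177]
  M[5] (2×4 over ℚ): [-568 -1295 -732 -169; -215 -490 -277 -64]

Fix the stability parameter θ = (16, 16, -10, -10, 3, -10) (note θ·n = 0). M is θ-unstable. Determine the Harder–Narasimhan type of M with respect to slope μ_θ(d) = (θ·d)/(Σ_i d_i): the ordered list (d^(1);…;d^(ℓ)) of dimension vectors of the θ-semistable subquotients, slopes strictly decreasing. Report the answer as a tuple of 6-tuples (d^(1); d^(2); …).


Via rank(M_{q-1}∘⋯∘M_p): M ≅ I[1,1], I[1,6], I[3,5], I[5,5], I[5,6].
μ_θ-semistable layers: μ^(1)=16; μ^(2)=3; μ^(3)=5/6; μ^(4)=-7/2; μ^(5)=-10

((1, 0, 0, 0, 0, 0); (0, 0, 0, 0, 2, 0); (1, 1, 1, 1, 1, 1); (0, 0, 0, 0, 1, 1); (0, 0, 1, 1, 0, 0))


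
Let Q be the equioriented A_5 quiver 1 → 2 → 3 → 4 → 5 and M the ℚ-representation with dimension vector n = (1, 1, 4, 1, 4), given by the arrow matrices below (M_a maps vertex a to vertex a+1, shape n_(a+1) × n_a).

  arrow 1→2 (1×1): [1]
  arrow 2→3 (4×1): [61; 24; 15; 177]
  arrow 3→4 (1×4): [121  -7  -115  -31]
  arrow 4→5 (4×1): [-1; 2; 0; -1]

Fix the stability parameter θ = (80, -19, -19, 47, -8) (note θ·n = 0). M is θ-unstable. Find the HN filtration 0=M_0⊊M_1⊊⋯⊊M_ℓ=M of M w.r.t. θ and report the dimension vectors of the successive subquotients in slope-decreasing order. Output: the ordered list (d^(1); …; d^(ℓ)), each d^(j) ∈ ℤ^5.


Barcode: M ≅ I[1,5], I[3,3]^3, I[5,5]^3. HN layers by μ_θ (4 steps, strictly decreasing):
  μ^(1)=39/2; μ^(2)=14; μ^(3)=-8; μ^(4)=-19

((0, 0, 0, 1, 1); (1, 1, 1, 0, 0); (0, 0, 0, 0, 3); (0, 0, 3, 0, 0))


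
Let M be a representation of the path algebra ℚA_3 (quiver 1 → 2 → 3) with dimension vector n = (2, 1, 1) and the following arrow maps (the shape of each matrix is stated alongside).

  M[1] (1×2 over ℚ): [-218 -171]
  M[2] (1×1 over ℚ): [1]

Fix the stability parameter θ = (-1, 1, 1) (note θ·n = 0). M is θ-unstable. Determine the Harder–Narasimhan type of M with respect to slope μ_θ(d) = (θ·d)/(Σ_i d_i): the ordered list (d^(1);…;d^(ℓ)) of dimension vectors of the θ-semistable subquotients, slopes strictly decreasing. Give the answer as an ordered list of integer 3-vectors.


Via rank(M_{q-1}∘⋯∘M_p): M ≅ I[1,1], I[1,3].
μ_θ-semistable layers: μ^(1)=1; μ^(2)=-1

((0, 1, 1); (2, 0, 0))


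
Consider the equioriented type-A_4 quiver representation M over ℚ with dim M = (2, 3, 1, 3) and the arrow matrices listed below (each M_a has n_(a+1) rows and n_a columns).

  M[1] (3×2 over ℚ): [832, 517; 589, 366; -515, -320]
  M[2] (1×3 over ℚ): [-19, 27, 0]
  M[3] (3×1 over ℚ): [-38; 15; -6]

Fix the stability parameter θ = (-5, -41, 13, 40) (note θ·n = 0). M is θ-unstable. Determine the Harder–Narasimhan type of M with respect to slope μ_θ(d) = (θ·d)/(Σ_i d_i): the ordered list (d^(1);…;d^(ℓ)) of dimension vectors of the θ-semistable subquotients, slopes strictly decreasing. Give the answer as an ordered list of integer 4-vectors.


Via rank(M_{q-1}∘⋯∘M_p): M ≅ I[1,2], I[1,4], I[2,2], I[4,4]^2.
μ_θ-semistable layers: μ^(1)=40; μ^(2)=13; μ^(3)=-23; μ^(4)=-41

((0, 0, 0, 3); (0, 0, 1, 0); (2, 2, 0, 0); (0, 1, 0, 0))


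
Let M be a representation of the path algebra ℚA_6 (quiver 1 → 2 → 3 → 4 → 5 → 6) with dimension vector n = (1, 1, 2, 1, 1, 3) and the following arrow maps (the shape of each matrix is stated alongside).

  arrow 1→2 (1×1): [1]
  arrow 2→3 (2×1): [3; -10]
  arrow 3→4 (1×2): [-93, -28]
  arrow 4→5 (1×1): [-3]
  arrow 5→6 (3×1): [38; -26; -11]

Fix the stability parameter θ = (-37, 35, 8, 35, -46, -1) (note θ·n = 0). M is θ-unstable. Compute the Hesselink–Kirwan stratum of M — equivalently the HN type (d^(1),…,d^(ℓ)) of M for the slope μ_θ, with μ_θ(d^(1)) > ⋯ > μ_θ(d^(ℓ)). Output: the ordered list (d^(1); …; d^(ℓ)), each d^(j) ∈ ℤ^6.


Via rank(M_{q-1}∘⋯∘M_p): M ≅ I[1,6], I[3,3], I[6,6]^2.
μ_θ-semistable layers: μ^(1)=8; μ^(2)=31/5; μ^(3)=-1; μ^(4)=-37

((0, 0, 1, 0, 0, 0); (0, 1, 1, 1, 1, 1); (0, 0, 0, 0, 0, 2); (1, 0, 0, 0, 0, 0))


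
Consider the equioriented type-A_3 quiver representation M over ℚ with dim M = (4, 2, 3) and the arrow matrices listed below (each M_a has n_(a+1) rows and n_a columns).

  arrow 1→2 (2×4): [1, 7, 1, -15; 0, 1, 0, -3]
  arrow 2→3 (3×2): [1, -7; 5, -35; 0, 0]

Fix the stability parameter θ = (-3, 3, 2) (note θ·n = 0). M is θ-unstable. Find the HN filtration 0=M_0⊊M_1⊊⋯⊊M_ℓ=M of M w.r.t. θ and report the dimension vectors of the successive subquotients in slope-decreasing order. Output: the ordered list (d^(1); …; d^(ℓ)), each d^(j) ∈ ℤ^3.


Barcode: M ≅ I[1,1]^2, I[1,2], I[1,3], I[3,3]^2. HN layers by μ_θ (4 steps, strictly decreasing):
  μ^(1)=3; μ^(2)=5/2; μ^(3)=2; μ^(4)=-3

((0, 1, 0); (0, 1, 1); (0, 0, 2); (4, 0, 0))


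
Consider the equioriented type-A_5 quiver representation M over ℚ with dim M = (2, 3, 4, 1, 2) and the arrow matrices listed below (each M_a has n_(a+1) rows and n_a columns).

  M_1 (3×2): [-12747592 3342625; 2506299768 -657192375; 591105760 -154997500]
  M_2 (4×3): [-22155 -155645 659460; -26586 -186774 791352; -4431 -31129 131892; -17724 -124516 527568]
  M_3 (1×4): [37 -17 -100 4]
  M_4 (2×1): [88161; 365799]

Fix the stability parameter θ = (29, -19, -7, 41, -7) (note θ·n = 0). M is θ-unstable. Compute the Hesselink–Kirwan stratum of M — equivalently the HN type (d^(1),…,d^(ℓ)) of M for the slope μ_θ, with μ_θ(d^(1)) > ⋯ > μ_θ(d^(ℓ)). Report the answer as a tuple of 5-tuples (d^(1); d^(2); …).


Interval decomposition of M: I[1,1], I[1,2], I[2,2], I[2,5], I[3,3]^3, I[5,5].
HN type (ℓ=5): μ^(1)=29; μ^(2)=17; μ^(3)=5; μ^(4)=-7; μ^(5)=-19

((1, 0, 0, 0, 0); (0, 0, 0, 1, 1); (1, 1, 0, 0, 0); (0, 0, 4, 0, 1); (0, 2, 0, 0, 0))


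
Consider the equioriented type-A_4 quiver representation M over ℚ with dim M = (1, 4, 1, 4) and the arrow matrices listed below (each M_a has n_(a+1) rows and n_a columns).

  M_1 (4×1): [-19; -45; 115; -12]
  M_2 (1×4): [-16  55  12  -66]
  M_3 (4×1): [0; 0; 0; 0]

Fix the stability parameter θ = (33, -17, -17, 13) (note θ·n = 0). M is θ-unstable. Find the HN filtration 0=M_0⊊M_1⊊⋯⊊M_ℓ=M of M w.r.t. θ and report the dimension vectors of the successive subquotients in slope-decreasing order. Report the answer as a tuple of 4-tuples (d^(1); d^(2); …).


Via rank(M_{q-1}∘⋯∘M_p): M ≅ I[1,3], I[2,2]^3, I[4,4]^4.
μ_θ-semistable layers: μ^(1)=13; μ^(2)=-1/3; μ^(3)=-17

((0, 0, 0, 4); (1, 1, 1, 0); (0, 3, 0, 0))


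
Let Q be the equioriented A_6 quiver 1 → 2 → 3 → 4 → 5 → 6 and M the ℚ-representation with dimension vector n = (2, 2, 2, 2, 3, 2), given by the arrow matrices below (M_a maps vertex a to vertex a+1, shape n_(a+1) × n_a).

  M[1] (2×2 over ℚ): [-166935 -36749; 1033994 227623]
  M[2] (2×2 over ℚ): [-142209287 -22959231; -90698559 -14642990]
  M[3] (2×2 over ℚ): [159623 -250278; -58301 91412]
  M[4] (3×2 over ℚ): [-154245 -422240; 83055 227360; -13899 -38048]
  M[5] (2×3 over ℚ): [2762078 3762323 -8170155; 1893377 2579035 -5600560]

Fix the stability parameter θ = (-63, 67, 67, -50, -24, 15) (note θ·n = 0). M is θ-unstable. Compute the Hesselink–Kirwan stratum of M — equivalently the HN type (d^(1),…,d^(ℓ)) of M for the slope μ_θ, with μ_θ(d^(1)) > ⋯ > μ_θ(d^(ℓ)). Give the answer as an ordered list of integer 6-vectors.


Barcode: M ≅ I[1,4], I[1,5], I[5,6]^2. HN layers by μ_θ (4 steps, strictly decreasing):
  μ^(1)=28; μ^(2)=15; μ^(3)=-24; μ^(4)=-63

((0, 1, 1, 1, 0, 0); (0, 1, 1, 1, 1, 2); (0, 0, 0, 0, 2, 0); (2, 0, 0, 0, 0, 0))
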